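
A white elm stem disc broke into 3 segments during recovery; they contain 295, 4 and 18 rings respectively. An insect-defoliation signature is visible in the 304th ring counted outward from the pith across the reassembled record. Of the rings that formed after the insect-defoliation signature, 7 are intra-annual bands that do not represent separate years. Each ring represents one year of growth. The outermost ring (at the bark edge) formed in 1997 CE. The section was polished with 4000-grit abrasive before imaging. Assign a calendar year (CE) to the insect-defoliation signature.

1991 CE

Total rings = 295 + 4 + 18 = 317.
The insect-defoliation signature sits at ring 304 from the pith, so 317 − 304 = 13 rings formed after it.
Removing the 7 false rings leaves 13 − 7 = 6 true rings beyond the insect-defoliation signature.
The ring at the bark edge is 1997 CE, so the insect-defoliation signature dates to 1997 − 6 = 1991 CE.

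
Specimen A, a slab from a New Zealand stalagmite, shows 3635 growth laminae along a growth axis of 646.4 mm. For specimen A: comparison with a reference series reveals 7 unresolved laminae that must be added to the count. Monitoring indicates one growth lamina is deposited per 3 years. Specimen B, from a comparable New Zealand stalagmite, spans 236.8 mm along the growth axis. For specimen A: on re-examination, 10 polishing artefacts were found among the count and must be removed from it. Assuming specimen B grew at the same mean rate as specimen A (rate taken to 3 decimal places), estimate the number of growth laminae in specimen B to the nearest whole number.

Specimen A: adjusted count: 3635 − 10 + 7 = 3632 growth laminae.
Specimen A: multiplying by 3 years per growth lamina: 3632 × 3 = 10896 years.
A: Extension rate ≈ 646.4 / 10896 = 0.059 mm per year.
For B, 236.8 / 0.059 = 4013.56 years; at 3 years per growth lamina that is 4013.56 / 3 ≈ 1338 growth laminae.

1338 growth laminae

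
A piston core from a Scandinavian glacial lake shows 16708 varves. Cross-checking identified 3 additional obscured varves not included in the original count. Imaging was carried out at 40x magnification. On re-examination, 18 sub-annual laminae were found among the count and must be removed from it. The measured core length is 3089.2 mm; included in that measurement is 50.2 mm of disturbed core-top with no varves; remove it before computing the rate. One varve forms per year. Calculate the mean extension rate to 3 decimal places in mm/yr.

0.182 mm/yr

Correcting the raw count gives 16708 − 18 + 3 = 16693 true varves.
Net length = 3089.2 − 50.2 = 3039.0 mm.
Extension rate ≈ 3039.0 / 16693 = 0.182 mm/yr.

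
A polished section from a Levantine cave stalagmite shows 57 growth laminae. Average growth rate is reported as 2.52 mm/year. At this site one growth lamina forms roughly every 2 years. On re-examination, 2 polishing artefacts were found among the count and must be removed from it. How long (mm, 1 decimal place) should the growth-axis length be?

277.2 mm

Correcting the raw count gives 57 − 2 = 55 true growth laminae.
At 2 years per growth lamina, 55 × 2 = 110 years.
110 years at 2.52 mm/year gives 2.52 × 110 = 277.2 mm.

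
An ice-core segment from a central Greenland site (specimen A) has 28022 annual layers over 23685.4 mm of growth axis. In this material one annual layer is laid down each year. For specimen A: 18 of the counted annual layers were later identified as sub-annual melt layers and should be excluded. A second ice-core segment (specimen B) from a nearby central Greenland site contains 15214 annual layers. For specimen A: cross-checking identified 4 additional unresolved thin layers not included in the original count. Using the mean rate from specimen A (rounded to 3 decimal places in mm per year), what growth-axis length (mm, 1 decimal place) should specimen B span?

12871.0 mm

Specimen A: after corrections the count is 28022 − 18 + 4 = 28008 annual layers.
A: Extension rate ≈ 23685.4 / 28008 = 0.846 mm/yr.
B's length ≈ 0.846 × 15214 = 12871.0 mm.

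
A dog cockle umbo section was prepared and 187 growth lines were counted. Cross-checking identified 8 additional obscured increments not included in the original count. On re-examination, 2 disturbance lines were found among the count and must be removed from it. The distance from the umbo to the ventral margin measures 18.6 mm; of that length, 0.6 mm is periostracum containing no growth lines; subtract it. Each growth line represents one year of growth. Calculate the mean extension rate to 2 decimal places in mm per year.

0.09 mm per year

After corrections the count is 187 − 2 + 8 = 193 growth lines.
Net length = 18.6 − 0.6 = 18.0 mm.
Mean rate = 18.0 mm / 193 years ≈ 0.09 mm per year.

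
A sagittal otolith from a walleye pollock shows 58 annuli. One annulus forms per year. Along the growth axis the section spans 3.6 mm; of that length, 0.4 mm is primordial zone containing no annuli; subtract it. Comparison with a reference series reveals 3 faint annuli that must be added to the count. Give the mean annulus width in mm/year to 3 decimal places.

0.052 mm/year

After corrections the count is 58 + 3 = 61 annuli.
Net length = 3.6 − 0.4 = 3.2 mm.
Mean rate = 3.2 mm / 61 years ≈ 0.052 mm/year.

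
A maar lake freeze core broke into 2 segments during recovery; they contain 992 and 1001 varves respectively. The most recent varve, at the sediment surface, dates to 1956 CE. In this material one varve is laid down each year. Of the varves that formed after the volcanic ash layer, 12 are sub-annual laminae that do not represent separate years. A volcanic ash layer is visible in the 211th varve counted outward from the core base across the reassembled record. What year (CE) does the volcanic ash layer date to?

186 CE

Total varves = 992 + 1001 = 1993.
The volcanic ash layer sits at varve 211 from the core base, so 1993 − 211 = 1782 varves formed after it.
Removing the 12 false varves leaves 1782 − 12 = 1770 true varves beyond the volcanic ash layer.
1956 − 1770 = 186 CE.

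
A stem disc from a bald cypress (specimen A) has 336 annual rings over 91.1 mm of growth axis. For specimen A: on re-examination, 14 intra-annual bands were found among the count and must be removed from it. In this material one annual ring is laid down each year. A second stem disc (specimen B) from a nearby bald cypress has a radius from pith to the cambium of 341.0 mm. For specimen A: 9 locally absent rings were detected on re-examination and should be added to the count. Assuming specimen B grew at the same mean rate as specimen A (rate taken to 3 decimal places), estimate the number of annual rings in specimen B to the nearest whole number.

Specimen A: true annual ring count = 336 − 14 + 9 = 331.
A: Extension rate ≈ 91.1 / 331 = 0.275 mm per year.
Specimen B: 341.0 mm / 0.275 mm per year = 1240.00 years ≈ 1240 annual rings.

1240 annual rings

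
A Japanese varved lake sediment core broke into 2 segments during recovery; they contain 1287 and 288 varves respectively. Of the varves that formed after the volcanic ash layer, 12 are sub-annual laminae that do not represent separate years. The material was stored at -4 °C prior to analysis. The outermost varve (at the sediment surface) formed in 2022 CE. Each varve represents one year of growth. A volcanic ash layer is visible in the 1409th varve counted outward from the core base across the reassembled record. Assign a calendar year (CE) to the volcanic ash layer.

Total varves = 1287 + 288 = 1575.
The volcanic ash layer sits at varve 1409 from the core base, so 1575 − 1409 = 166 varves formed after it.
166 − 12 false = 154 true varves after the volcanic ash layer.
Counting back 154 years from 2022 CE places the volcanic ash layer in 2022 − 154 = 1868 CE.

1868 CE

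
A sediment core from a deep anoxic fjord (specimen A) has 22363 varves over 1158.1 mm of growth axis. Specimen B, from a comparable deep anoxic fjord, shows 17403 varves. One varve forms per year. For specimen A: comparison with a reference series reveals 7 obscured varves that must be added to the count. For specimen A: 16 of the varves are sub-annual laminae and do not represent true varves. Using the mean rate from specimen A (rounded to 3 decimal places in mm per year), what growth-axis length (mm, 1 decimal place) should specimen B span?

905.0 mm

Specimen A: after corrections the count is 22363 − 16 + 7 = 22354 varves.
A: 1158.1 mm over 22354 years gives 1158.1 / 22354 ≈ 0.052 mm/yr.
Length of B = 0.052 × 17403 = 905.0 mm.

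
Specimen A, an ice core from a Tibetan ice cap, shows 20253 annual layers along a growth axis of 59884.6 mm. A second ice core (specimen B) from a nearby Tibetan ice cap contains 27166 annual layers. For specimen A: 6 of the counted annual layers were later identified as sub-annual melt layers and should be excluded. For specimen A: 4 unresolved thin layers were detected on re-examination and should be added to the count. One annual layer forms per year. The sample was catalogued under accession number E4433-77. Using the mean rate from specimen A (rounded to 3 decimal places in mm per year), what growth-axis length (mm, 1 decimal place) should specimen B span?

80329.9 mm

Specimen A: true annual layer count = 20253 − 6 + 4 = 20251.
A: Mean rate = 59884.6 mm / 20251 years ≈ 2.957 mm/year.
Length of B = 2.957 × 27166 = 80329.9 mm.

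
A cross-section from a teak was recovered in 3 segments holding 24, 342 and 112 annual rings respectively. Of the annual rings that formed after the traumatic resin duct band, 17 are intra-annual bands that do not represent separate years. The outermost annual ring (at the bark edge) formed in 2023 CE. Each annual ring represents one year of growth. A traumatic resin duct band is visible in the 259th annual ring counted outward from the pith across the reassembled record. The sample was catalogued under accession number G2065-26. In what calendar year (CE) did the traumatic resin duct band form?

1821 CE

Total annual rings = 24 + 342 + 112 = 478.
478 − 259 = 219 annual rings lie beyond the traumatic resin duct band toward the bark edge.
219 − 17 false = 202 true annual rings after the traumatic resin duct band.
Counting back 202 years from 2023 CE places the traumatic resin duct band in 2023 − 202 = 1821 CE.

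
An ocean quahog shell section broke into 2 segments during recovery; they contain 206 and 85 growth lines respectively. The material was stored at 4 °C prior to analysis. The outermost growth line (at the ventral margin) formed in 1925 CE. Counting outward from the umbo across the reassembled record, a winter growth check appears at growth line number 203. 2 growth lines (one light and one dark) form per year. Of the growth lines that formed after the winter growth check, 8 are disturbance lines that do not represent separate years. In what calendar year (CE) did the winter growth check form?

1885 CE

Total growth lines = 206 + 85 = 291.
The winter growth check sits at growth line 203 from the umbo, so 291 − 203 = 88 growth lines formed after it.
Removing the 8 false growth lines leaves 88 − 8 = 80 true growth lines beyond the winter growth check.
Dividing by 2 growth lines per year: 80 / 2 = 40 years.
The growth line at the ventral margin is 1925 CE, so the winter growth check dates to 1925 − 40 = 1885 CE.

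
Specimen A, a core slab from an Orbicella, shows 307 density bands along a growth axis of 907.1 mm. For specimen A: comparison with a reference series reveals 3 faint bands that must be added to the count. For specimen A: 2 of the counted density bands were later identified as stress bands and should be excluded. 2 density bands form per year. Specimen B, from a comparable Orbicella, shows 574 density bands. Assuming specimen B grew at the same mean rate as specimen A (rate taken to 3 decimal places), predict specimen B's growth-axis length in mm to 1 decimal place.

1690.4 mm

Specimen A: adjusted count: 307 − 2 + 3 = 308 density bands.
Specimen A: with 2 density bands per year, 308 / 2 = 154 years.
A: Mean rate = 907.1 mm / 154 years ≈ 5.890 mm/year.
Specimen B: dividing by 2 density bands per year: 574 / 2 = 287 years. For B, 5.890 mm/year × 287 years = 1690.4 mm.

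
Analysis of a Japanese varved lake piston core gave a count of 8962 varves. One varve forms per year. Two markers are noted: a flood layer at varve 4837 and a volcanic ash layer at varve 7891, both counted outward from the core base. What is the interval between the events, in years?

3054 years

7891 − 4837 = 3054 varves lie between the two events.
One varve per year makes the interval 3054 years.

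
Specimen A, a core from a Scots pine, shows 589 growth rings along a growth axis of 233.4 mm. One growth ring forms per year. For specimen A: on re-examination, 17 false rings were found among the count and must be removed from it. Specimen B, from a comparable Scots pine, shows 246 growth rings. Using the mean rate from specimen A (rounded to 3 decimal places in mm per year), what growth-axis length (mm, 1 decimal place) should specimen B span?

Specimen A: adjusted count: 589 − 17 = 572 growth rings.
A: 233.4 mm over 572 years gives 233.4 / 572 ≈ 0.408 mm/yr.
B's length ≈ 0.408 × 246 = 100.4 mm.

100.4 mm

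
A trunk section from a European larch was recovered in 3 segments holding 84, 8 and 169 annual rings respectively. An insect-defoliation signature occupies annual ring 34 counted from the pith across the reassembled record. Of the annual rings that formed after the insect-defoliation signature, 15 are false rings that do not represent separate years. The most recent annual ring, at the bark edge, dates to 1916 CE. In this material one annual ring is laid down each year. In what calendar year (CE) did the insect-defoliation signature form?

1704 CE

Total annual rings = 84 + 8 + 169 = 261.
Between annual ring 34 and the bark edge there are 261 − 34 = 227 annual rings.
227 − 15 false = 212 true annual rings after the insect-defoliation signature.
The annual ring at the bark edge is 1916 CE, so the insect-defoliation signature dates to 1916 − 212 = 1704 CE.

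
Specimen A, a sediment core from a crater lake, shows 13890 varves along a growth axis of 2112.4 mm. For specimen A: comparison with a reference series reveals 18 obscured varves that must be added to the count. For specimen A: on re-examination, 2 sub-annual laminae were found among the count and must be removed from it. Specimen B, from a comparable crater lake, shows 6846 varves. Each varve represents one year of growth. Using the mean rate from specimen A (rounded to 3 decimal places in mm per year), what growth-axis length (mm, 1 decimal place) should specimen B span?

1040.6 mm

Specimen A: adjusted count: 13890 − 2 + 18 = 13906 varves.
A: Mean rate = 2112.4 mm / 13906 years ≈ 0.152 mm/yr.
B's length ≈ 0.152 × 6846 = 1040.6 mm.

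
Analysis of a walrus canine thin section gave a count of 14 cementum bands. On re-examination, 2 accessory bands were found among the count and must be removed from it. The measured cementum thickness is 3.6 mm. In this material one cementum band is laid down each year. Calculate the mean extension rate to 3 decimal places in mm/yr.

0.300 mm/yr

Correcting the raw count gives 14 − 2 = 12 true cementum bands.
3.6 mm over 12 years gives 3.6 / 12 ≈ 0.300 mm/yr.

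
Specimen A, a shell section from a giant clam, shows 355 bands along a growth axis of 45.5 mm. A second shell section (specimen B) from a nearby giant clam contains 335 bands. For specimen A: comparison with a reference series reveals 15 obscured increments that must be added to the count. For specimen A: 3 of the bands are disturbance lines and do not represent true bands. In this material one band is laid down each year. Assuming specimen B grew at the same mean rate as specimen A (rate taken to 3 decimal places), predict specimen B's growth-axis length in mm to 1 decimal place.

Specimen A: correcting the raw count gives 355 − 3 + 15 = 367 true bands.
A: Extension rate ≈ 45.5 / 367 = 0.124 mm per year.
For B, 0.124 mm/year × 335 years = 41.5 mm.

41.5 mm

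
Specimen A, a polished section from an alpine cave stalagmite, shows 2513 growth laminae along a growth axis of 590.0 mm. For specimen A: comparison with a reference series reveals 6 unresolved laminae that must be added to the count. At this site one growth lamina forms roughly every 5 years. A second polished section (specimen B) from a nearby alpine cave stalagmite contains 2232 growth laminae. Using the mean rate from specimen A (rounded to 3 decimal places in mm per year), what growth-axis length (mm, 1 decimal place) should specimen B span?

524.5 mm

Specimen A: after corrections the count is 2513 + 6 = 2519 growth laminae.
Specimen A: multiplying by 5 years per growth lamina: 2519 × 5 = 12595 years.
A: 590.0 mm over 12595 years gives 590.0 / 12595 ≈ 0.047 mm/yr.
Specimen B: at 5 years per growth lamina, 2232 × 5 = 11160 years. B's length ≈ 0.047 × 11160 = 524.5 mm.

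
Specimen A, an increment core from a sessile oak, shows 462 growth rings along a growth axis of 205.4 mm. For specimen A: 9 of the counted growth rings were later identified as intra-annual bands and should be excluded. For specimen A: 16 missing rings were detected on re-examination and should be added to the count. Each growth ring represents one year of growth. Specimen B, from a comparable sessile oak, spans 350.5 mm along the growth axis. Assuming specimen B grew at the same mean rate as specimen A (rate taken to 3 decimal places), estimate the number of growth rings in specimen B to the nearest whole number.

Specimen A: true growth ring count = 462 − 9 + 16 = 469.
A: 205.4 mm over 469 years gives 205.4 / 469 ≈ 0.438 mm per year.
Specimen B: 350.5 mm / 0.438 mm per year = 800.23 years ≈ 800 growth rings.

800 growth rings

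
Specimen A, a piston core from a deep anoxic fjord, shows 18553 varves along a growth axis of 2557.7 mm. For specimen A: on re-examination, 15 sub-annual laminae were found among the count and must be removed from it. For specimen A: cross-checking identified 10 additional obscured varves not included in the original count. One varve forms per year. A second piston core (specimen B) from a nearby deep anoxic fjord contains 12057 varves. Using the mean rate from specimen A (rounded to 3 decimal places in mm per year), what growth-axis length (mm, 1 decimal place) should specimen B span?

1663.9 mm

Specimen A: after corrections the count is 18553 − 15 + 10 = 18548 varves.
A: 2557.7 mm over 18548 years gives 2557.7 / 18548 ≈ 0.138 mm/year.
For B, 0.138 mm/year × 12057 years = 1663.9 mm.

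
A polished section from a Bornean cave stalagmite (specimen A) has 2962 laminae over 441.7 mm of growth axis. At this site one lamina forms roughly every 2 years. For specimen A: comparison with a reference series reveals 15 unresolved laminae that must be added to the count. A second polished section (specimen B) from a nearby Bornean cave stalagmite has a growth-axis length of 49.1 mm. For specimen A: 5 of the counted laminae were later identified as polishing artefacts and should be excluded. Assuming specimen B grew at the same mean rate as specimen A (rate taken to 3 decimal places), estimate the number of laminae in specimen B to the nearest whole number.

Specimen A: correcting the raw count gives 2962 − 5 + 15 = 2972 true laminae.
Specimen A: multiplying by 2 years per lamina: 2972 × 2 = 5944 years.
A: Mean rate = 441.7 mm / 5944 years ≈ 0.074 mm/yr.
Specimen B: 49.1 mm / 0.074 mm per year = 663.51 years; at 2 years per lamina that is 663.51 / 2 ≈ 332 laminae.

332 laminae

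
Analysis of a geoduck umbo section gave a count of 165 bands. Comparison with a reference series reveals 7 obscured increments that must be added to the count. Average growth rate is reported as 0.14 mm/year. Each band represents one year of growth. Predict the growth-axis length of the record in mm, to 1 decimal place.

Adjusted count: 165 + 7 = 172 bands.
Length ≈ 0.14 × 172 = 24.1 mm.

24.1 mm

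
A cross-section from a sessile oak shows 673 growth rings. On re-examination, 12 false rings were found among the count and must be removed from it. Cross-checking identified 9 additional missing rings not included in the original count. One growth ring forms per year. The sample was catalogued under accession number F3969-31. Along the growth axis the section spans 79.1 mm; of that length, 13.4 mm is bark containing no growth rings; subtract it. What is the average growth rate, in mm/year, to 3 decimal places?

0.098 mm/year

After corrections the count is 673 − 12 + 9 = 670 growth rings.
Removing the 13.4 mm offcut leaves 79.1 − 13.4 = 65.7 mm.
Extension rate ≈ 65.7 / 670 = 0.098 mm/year.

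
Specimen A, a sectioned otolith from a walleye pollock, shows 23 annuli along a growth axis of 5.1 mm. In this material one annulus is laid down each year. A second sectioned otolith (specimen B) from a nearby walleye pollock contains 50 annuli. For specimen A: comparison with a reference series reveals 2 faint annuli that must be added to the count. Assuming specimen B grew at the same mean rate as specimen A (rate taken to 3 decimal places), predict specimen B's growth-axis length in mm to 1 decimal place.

10.2 mm

Specimen A: after corrections the count is 23 + 2 = 25 annuli.
A: Mean rate = 5.1 mm / 25 years ≈ 0.204 mm per year.
Length of B = 0.204 × 50 = 10.2 mm.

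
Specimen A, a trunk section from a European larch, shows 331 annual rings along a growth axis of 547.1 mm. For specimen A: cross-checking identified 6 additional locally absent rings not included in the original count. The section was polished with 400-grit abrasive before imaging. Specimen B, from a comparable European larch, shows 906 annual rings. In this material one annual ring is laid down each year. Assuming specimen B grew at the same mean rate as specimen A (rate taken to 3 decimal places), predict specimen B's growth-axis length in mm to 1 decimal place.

Specimen A: true annual ring count = 331 + 6 = 337.
A: Extension rate ≈ 547.1 / 337 = 1.623 mm per year.
Length of B = 1.623 × 906 = 1470.4 mm.

1470.4 mm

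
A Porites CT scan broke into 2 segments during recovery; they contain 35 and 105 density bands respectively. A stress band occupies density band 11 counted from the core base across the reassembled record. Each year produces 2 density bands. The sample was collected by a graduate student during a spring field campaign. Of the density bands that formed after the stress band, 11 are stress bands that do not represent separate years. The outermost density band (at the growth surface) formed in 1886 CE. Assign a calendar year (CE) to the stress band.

1827 CE

Total density bands = 35 + 105 = 140.
140 − 11 = 129 density bands lie beyond the stress band toward the growth surface.
Excluding 11 false density bands: 129 − 11 = 118.
118 density bands at 2 per year is 118 / 2 = 59 years.
The density band at the growth surface is 1886 CE, so the stress band dates to 1886 − 59 = 1827 CE.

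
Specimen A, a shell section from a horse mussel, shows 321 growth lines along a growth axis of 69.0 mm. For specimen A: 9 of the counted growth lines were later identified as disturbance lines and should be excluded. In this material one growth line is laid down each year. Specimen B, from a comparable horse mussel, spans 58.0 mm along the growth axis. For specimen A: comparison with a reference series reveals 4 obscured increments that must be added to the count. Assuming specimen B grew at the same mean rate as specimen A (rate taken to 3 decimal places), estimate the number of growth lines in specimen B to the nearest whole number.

266 growth lines

Specimen A: after corrections the count is 321 − 9 + 4 = 316 growth lines.
A: 69.0 mm over 316 years gives 69.0 / 316 ≈ 0.218 mm/yr.
B spans 58.0 / 0.218 = 266.06 years ≈ 266 growth lines.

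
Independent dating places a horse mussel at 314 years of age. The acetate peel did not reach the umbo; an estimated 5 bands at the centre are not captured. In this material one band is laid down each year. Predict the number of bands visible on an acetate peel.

309 bands

One band per year gives 314 bands over 314 years.
Subtracting the 5 bands not captured gives 314 − 5 = 309 bands in the record.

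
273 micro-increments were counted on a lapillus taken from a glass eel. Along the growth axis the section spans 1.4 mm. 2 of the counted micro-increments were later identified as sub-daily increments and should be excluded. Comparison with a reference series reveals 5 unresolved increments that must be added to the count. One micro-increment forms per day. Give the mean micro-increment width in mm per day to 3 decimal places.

0.005 mm per day

After corrections the count is 273 − 2 + 5 = 276 micro-increments.
Extension rate ≈ 1.4 / 276 = 0.005 mm per day.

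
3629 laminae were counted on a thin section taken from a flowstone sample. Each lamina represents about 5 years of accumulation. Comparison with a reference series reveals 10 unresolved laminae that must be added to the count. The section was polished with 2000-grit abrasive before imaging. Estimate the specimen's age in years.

Adjusted count: 3629 + 10 = 3639 laminae.
At 5 years per lamina, 3639 × 5 = 18195 years.

18195 years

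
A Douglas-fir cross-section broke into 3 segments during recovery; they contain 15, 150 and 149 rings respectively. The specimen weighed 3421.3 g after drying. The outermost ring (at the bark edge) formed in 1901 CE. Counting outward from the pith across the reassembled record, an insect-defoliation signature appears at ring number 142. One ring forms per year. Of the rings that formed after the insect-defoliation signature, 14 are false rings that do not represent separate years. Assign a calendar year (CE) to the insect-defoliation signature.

Total rings = 15 + 150 + 149 = 314.
The insect-defoliation signature sits at ring 142 from the pith, so 314 − 142 = 172 rings formed after it.
172 − 14 false = 158 true rings after the insect-defoliation signature.
Counting back 158 years from 1901 CE places the insect-defoliation signature in 1901 − 158 = 1743 CE.

1743 CE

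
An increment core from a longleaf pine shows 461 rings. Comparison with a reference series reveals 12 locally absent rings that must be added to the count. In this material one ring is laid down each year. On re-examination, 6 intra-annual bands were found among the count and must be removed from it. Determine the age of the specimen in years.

Adjusted count: 461 − 6 + 12 = 467 rings.
With a one-to-one ring periodicity this is 467 years.

467 years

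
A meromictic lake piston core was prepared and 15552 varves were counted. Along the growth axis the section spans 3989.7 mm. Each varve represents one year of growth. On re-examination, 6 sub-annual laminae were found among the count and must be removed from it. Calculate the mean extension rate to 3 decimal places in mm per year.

0.257 mm per year

Correcting the raw count gives 15552 − 6 = 15546 true varves.
Mean rate = 3989.7 mm / 15546 years ≈ 0.257 mm per year.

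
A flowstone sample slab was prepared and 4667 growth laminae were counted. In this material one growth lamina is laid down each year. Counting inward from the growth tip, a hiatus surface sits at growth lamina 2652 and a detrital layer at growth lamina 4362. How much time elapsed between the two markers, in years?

Separation: 4362 − 2652 = 1710 growth laminae.
That is 1710 years at one growth lamina per year.

1710 years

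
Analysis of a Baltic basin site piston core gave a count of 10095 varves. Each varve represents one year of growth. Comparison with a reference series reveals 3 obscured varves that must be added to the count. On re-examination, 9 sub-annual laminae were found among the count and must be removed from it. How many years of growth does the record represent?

10089 years

Adjusted count: 10095 − 9 + 3 = 10089 varves.
One varve per year makes the duration 10089 years.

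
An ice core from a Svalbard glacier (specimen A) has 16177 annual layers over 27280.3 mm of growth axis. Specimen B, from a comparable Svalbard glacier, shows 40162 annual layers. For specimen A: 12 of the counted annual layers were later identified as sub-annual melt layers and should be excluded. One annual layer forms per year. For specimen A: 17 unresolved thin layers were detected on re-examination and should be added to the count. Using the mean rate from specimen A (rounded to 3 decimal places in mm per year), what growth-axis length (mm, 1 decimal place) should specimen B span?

Specimen A: correcting the raw count gives 16177 − 12 + 17 = 16182 true annual layers.
A: 27280.3 mm over 16182 years gives 27280.3 / 16182 ≈ 1.686 mm/yr.
Length of B = 1.686 × 40162 = 67713.1 mm.

67713.1 mm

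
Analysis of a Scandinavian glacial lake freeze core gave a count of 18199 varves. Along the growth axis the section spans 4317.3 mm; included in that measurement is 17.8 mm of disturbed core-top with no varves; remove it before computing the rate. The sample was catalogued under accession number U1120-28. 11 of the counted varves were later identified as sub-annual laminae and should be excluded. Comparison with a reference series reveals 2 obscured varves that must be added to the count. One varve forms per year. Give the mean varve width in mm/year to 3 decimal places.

0.236 mm/year

Adjusted count: 18199 − 11 + 2 = 18190 varves.
Removing the 17.8 mm offcut leaves 4317.3 − 17.8 = 4299.5 mm.
Extension rate ≈ 4299.5 / 18190 = 0.236 mm/year.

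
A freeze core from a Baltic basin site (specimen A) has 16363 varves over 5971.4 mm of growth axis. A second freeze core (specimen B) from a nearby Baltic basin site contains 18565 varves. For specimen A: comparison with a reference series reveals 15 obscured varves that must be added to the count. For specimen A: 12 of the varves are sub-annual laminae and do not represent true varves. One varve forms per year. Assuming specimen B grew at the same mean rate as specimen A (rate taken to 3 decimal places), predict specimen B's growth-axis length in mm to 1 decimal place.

Specimen A: after corrections the count is 16363 − 12 + 15 = 16366 varves.
A: Mean rate = 5971.4 mm / 16366 years ≈ 0.365 mm per year.
Length of B = 0.365 × 18565 = 6776.2 mm.

6776.2 mm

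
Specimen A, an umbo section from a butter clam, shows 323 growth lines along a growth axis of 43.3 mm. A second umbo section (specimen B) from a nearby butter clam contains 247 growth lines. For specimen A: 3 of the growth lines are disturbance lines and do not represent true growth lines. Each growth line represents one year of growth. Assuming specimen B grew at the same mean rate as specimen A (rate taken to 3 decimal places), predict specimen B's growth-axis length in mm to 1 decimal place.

Specimen A: adjusted count: 323 − 3 = 320 growth lines.
A: 43.3 mm over 320 years gives 43.3 / 320 ≈ 0.135 mm per year.
Length of B = 0.135 × 247 = 33.3 mm.

33.3 mm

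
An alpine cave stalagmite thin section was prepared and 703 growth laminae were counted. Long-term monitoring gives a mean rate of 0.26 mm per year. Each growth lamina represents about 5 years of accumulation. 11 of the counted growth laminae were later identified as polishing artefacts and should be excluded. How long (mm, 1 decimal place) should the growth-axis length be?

Correcting the raw count gives 703 − 11 = 692 true growth laminae.
At 5 years per growth lamina, 692 × 5 = 3460 years.
Length ≈ 0.26 × 3460 = 899.6 mm.

899.6 mm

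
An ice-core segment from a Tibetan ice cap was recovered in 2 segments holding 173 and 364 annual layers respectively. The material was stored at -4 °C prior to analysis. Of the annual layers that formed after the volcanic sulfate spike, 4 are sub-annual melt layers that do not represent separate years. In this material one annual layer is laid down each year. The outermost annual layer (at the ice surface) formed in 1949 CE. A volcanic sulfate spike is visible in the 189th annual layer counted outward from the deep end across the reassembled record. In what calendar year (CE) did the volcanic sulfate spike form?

Total annual layers = 173 + 364 = 537.
The volcanic sulfate spike sits at annual layer 189 from the deep end, so 537 − 189 = 348 annual layers formed after it.
348 − 4 false = 344 true annual layers after the volcanic sulfate spike.
Counting back 344 years from 1949 CE places the volcanic sulfate spike in 1949 − 344 = 1605 CE.

1605 CE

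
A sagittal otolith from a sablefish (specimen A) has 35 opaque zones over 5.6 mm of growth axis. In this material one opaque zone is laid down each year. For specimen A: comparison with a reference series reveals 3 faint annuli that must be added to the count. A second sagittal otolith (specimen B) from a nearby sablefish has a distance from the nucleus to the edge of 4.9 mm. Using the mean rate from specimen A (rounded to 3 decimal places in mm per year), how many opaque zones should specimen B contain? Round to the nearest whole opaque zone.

33 opaque zones

Specimen A: true opaque zone count = 35 + 3 = 38.
A: Mean rate = 5.6 mm / 38 years ≈ 0.147 mm/year.
For B, 4.9 / 0.147 = 33.33 years ≈ 33 opaque zones.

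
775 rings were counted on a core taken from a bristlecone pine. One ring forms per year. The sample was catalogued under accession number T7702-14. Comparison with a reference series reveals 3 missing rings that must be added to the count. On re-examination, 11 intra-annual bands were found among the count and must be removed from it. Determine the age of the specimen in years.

767 years

Adjusted count: 775 − 11 + 3 = 767 rings.
At one ring per year, that is 767 years.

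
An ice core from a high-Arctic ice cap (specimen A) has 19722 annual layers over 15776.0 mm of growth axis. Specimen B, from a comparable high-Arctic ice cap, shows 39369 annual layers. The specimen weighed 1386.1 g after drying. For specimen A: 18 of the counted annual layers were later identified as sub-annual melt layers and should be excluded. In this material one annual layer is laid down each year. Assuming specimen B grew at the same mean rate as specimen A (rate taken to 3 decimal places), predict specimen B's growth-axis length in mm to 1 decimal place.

31534.6 mm

Specimen A: correcting the raw count gives 19722 − 18 = 19704 true annual layers.
A: Mean rate = 15776.0 mm / 19704 years ≈ 0.801 mm/yr.
Length of B = 0.801 × 39369 = 31534.6 mm.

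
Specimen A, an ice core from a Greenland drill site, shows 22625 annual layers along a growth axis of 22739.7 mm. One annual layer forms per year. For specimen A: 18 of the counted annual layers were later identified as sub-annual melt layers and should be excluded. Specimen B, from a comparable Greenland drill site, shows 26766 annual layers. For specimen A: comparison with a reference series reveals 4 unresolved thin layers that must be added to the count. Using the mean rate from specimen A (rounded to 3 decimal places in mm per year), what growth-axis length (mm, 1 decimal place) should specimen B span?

26926.6 mm

Specimen A: after corrections the count is 22625 − 18 + 4 = 22611 annual layers.
A: 22739.7 mm over 22611 years gives 22739.7 / 22611 ≈ 1.006 mm/year.
Length of B = 1.006 × 26766 = 26926.6 mm.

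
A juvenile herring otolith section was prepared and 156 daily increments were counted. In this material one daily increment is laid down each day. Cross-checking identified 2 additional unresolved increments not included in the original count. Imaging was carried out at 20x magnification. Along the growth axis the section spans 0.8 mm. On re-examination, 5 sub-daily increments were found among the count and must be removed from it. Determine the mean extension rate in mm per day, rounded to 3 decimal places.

Correcting the raw count gives 156 − 5 + 2 = 153 true daily increments.
Extension rate ≈ 0.8 / 153 = 0.005 mm per day.

0.005 mm per day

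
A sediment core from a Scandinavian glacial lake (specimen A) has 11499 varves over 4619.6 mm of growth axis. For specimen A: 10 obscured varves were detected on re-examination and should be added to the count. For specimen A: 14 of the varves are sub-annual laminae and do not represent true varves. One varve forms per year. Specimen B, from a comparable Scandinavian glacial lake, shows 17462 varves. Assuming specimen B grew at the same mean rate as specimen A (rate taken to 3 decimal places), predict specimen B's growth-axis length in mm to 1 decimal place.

7019.7 mm

Specimen A: true varve count = 11499 − 14 + 10 = 11495.
A: 4619.6 mm over 11495 years gives 4619.6 / 11495 ≈ 0.402 mm per year.
Length of B = 0.402 × 17462 = 7019.7 mm.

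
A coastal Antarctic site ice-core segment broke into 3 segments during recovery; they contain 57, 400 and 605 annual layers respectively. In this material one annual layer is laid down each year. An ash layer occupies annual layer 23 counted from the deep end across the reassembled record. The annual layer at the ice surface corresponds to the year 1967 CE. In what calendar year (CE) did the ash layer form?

928 CE

Total annual layers = 57 + 400 + 605 = 1062.
Between annual layer 23 and the ice surface there are 1062 − 23 = 1039 annual layers.
Counting back 1039 years from 1967 CE places the ash layer in 1967 − 1039 = 928 CE.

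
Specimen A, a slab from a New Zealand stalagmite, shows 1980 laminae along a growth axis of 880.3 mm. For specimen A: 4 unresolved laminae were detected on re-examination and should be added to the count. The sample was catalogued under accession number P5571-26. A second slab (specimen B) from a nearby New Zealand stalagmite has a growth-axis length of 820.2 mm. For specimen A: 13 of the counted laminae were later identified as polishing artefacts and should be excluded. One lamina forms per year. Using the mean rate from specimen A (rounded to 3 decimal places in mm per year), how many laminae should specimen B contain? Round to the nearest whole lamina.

1835 laminae

Specimen A: true lamina count = 1980 − 13 + 4 = 1971.
A: 880.3 mm over 1971 years gives 880.3 / 1971 ≈ 0.447 mm/year.
B spans 820.2 / 0.447 = 1834.90 years ≈ 1835 laminae.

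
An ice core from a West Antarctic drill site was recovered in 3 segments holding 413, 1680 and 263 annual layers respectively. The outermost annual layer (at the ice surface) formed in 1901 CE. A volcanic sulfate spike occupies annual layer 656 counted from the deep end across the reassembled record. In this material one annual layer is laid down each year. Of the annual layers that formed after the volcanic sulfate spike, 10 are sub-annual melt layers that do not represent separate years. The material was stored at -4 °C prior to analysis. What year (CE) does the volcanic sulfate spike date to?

Total annual layers = 413 + 1680 + 263 = 2356.
The volcanic sulfate spike sits at annual layer 656 from the deep end, so 2356 − 656 = 1700 annual layers formed after it.
1700 − 10 false = 1690 true annual layers after the volcanic sulfate spike.
Counting back 1690 years from 1901 CE places the volcanic sulfate spike in 1901 − 1690 = 211 CE.

211 CE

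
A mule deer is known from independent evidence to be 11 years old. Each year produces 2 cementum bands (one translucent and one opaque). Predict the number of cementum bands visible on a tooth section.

22 cementum bands

With 2 cementum bands per year, 11 years would produce 11 × 2 = 22 cementum bands.
So 22 cementum bands should be present.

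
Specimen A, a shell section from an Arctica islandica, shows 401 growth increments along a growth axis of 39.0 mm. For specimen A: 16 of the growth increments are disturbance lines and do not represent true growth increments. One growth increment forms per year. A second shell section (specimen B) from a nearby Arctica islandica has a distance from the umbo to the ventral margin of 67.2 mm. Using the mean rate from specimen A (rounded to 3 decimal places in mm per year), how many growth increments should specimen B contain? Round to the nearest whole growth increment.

Specimen A: correcting the raw count gives 401 − 16 = 385 true growth increments.
A: 39.0 mm over 385 years gives 39.0 / 385 ≈ 0.101 mm per year.
Specimen B: 67.2 mm / 0.101 mm per year = 665.35 years ≈ 665 growth increments.

665 growth increments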